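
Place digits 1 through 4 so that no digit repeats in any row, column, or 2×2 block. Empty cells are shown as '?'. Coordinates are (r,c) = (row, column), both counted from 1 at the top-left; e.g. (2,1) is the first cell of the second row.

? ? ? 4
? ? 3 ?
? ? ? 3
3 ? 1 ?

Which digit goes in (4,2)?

4

(1,3) = 2: row 1 has {4}; col 3 has {1,3}; box has {3,4} → only 2 remains.
(2,4) = 1: row 2 has {3}; col 4 has {3,4}; box has {2,3,4} → only 1 remains.
(3,3) = 4: row 3 has {3}; col 3 has {1,2,3}; box has {1,3} → only 4 remains.
(4,4) = 2: row 4 has {1,3}; col 4 has {1,3,4}; box has {1,3,4} → only 2 remains.
(1,1) = 1: row 1 has {2,4}; col 1 has {3}; box has {} → only 1 remains.
(1,2) = 3: row 1 has {1,2,4}; col 2 has {}; box has {1} → only 3 remains.
(3,1) = 2: row 3 has {3,4}; col 1 has {1,3}; box has {3} → only 2 remains.
(3,2) = 1: row 3 has {2,3,4}; col 2 has {3}; box has {2,3} → only 1 remains.
(4,2) = 4: row 4 has {1,2,3}; col 2 has {1,3}; box has {1,2,3} → only 4 remains.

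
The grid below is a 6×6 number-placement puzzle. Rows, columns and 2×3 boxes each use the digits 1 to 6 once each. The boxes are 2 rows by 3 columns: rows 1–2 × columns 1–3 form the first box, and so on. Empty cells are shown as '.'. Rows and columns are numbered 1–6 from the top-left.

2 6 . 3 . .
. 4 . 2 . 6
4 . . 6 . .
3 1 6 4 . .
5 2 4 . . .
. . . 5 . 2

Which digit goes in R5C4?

1

R2C1 = 1: row 2 has {2,4,6}; col 1 has {2,3,4,5}; box has {2,4,6} → only 1 remains.
R2C5 = 5: row 2 has {1,2,4,6}; col 5 has {}; box has {2,3,6} → only 5 remains.
R3C2 = 5: row 3 has {4,6}; col 2 has {1,2,4,6}; box has {1,3,4,6} → only 5 remains.
R3C3 = 2: row 3 has {4,5,6}; col 3 has {4,6}; box has {1,3,4,5,6} → only 2 remains.
R4C5 = 2: row 4 has {1,3,4,6}; col 5 has {5}; box has {4,6} → only 2 remains.
R4C6 = 5: row 4 has {1,2,3,4,6}; col 6 has {2,6}; box has {2,4,6} → only 5 remains.
R5C4 = 1: row 5 has {2,4,5}; col 4 has {2,3,4,5,6}; box has {2,5} → only 1 remains.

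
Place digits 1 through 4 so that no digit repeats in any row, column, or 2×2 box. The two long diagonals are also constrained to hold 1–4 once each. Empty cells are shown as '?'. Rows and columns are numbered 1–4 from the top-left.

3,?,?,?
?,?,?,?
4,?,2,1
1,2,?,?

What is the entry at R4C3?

R2C1 = 2 (sole candidate).
R3C2 = 3 (sole candidate).
R4C4 = 4 (sole candidate).
R1C4 = 2 (sole candidate).
R2C2 = 1 (sole candidate).
R2C3 = 4 (sole candidate).
R2C4 = 3 (sole candidate).
R4C3 = 3: row 4 has {1,2,4}; col 3 has {2,4}; box has {1,2,4} → only 3 remains.

3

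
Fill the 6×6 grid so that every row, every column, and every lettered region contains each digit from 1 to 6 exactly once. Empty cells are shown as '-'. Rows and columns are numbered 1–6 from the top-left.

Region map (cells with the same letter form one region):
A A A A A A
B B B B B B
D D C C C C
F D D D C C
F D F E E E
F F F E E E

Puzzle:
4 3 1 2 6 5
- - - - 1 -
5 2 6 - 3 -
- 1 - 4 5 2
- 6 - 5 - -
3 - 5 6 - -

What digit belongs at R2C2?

5

R2C4 = 3 (sole candidate).
R3C4 = 1 (sole candidate).
R3C6 = 4 (sole candidate).
R4C1 = 6 (sole candidate).
R4C3 = 3 (sole candidate).
R6C2 = 4 (sole candidate).
R6C5 = 2 (sole candidate).
R6C6 = 1 (sole candidate).
R2C1 = 2 (sole candidate).
R2C2 = 5: row 2 has {1,2,3}; col 2 has {1,2,3,4,6}; region has {1,2,3} → only 5 remains.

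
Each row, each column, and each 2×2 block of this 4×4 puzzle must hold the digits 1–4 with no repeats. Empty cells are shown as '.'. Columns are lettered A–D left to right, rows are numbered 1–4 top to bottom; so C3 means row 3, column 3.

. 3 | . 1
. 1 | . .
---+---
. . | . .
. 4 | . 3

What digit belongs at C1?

B3 = 2 (sole candidate).
D3 = 4 (sole candidate).
A4 = 1 (sole candidate).
C4 = 2 (sole candidate).
C1 = 4: row 1 has {1,3}; col 3 has {2}; box has {1} → only 4 remains.

4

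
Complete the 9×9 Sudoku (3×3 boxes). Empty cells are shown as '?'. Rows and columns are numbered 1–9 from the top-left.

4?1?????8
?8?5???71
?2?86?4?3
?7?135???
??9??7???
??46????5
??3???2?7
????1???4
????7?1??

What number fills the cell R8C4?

R2C3 = 6: row 2 has {1,5,7,8}; col 3 has {1,3,4,9}; box has {1,2,4,8} → only 6 remains.
R2C7 = 9: row 2 has {1,5,6,7,8}; col 7 has {1,2,4}; box has {1,3,4,7,8} → only 9 remains.
R3C8 = 5: row 3 has {2,3,4,6,8}; col 8 has {7}; box has {1,3,4,7,8,9} → only 5 remains.
R1C7 = 6: row 1 has {1,4,8}; col 7 has {1,2,4,9}; box has {1,3,4,5,7,8,9} → only 6 remains.
R1C8 = 2: row 1 has {1,4,6,8}; col 8 has {5,7}; box has {1,3,4,5,6,7,8,9} → only 2 remains.
R2C1 = 3: row 2 has {1,5,6,7,8,9}; col 1 has {4}; box has {1,2,4,6,8} → only 3 remains.
R3C3 = 7: row 3 has {2,3,4,5,6,8}; col 3 has {1,3,4,6,9}; box has {1,2,3,4,6,8} → only 7 remains.
R4C7 = 8: row 4 has {1,3,5,7}; col 7 has {1,2,4,6,9}; box has {5} → only 8 remains.
R5C7 = 3: row 5 has {7,9}; col 7 has {1,2,4,6,8,9}; box has {5,8} → only 3 remains.
R6C7 = 7: row 6 has {4,5,6}; col 7 has {1,2,3,4,6,8,9}; box has {3,5,8} → only 7 remains.
R8C7 = 5: row 8 has {1,4}; col 7 has {1,2,3,4,6,7,8,9}; box has {1,2,4,7} → only 5 remains.
R1C5 = 9: row 1 has {1,2,4,6,8}; col 5 has {1,3,6,7}; box has {5,6,8} → only 9 remains.
R1C6 = 3: row 1 has {1,2,4,6,8,9}; col 6 has {5,7}; box has {5,6,8,9} → only 3 remains.
R3C1 = 9: row 3 has {2,3,4,5,6,7,8}; col 1 has {3,4}; box has {1,2,3,4,6,7,8} → only 9 remains.
R3C6 = 1: row 3 has {2,3,4,5,6,7,8,9}; col 6 has {3,5,7}; box has {3,5,6,8,9} → only 1 remains.
R4C3 = 2: row 4 has {1,3,5,7,8}; col 3 has {1,3,4,6,7,9}; box has {4,7,9} → only 2 remains.
R8C3 = 8: row 8 has {1,4,5}; col 3 has {1,2,3,4,6,7,9}; box has {3} → only 8 remains.
R9C3 = 5: row 9 has {1,7}; col 3 has {1,2,3,4,6,7,8,9}; box has {3,8} → only 5 remains.
R1C2 = 5: row 1 has {1,2,3,4,6,8,9}; col 2 has {2,7,8}; box has {1,2,3,4,6,7,8,9} → only 5 remains.
R1C4 = 7: row 1 has {1,2,3,4,5,6,8,9}; col 4 has {1,5,6,8}; box has {1,3,5,6,8,9} → only 7 remains.
R4C1 = 6: row 4 has {1,2,3,5,7,8}; col 1 has {3,4,9}; box has {2,4,7,9} → only 6 remains.
R4C9 = 9: row 4 has {1,2,3,5,6,7,8}; col 9 has {1,3,4,5,7,8}; box has {3,5,7,8} → only 9 remains.
R5C2 = 1: row 5 has {3,7,9}; col 2 has {2,5,7,8}; box has {2,4,6,7,9} → only 1 remains.
R6C1 = 8: row 6 has {4,5,6,7}; col 1 has {3,4,6,9}; box has {1,2,4,6,7,9} → only 8 remains.
R6C2 = 3: row 6 has {4,5,6,7,8}; col 2 has {1,2,5,7,8}; box has {1,2,4,6,7,8,9} → only 3 remains.
R6C5 = 2: row 6 has {3,4,5,6,7,8}; col 5 has {1,3,6,7,9}; box has {1,3,5,6,7} → only 2 remains.
R6C6 = 9: row 6 has {2,3,4,5,6,7,8}; col 6 has {1,3,5,7}; box has {1,2,3,5,6,7} → only 9 remains.
R6C8 = 1: row 6 has {2,3,4,5,6,7,8,9}; col 8 has {2,5,7}; box has {3,5,7,8,9} → only 1 remains.
R7C1 = 1: row 7 has {2,3,7}; col 1 has {3,4,6,8,9}; box has {3,5,8} → only 1 remains.
R9C1 = 2: row 9 has {1,5,7}; col 1 has {1,3,4,6,8,9}; box has {1,3,5,8} → only 2 remains.
R9C9 = 6: row 9 has {1,2,5,7}; col 9 has {1,3,4,5,7,8,9}; box has {1,2,4,5,7} → only 6 remains.
R2C5 = 4: row 2 has {1,3,5,6,7,8,9}; col 5 has {1,2,3,6,7,9}; box has {1,3,5,6,7,8,9} → only 4 remains.
R2C6 = 2: row 2 has {1,3,4,5,6,7,8,9}; col 6 has {1,3,5,7,9}; box has {1,3,4,5,6,7,8,9} → only 2 remains.
R4C8 = 4: row 4 has {1,2,3,5,6,7,8,9}; col 8 has {1,2,5,7}; box has {1,3,5,7,8,9} → only 4 remains.
R5C1 = 5: row 5 has {1,3,7,9}; col 1 has {1,2,3,4,6,8,9}; box has {1,2,3,4,6,7,8,9} → only 5 remains.
R5C4 = 4: row 5 has {1,3,5,7,9}; col 4 has {1,5,6,7,8}; box has {1,2,3,5,6,7,9} → only 4 remains.
R5C5 = 8: row 5 has {1,3,4,5,7,9}; col 5 has {1,2,3,4,6,7,9}; box has {1,2,3,4,5,6,7,9} → only 8 remains.
R5C8 = 6: row 5 has {1,3,4,5,7,8,9}; col 8 has {1,2,4,5,7}; box has {1,3,4,5,7,8,9} → only 6 remains.
R5C9 = 2: row 5 has {1,3,4,5,6,7,8,9}; col 9 has {1,3,4,5,6,7,8,9}; box has {1,3,4,5,6,7,8,9} → only 2 remains.
R7C4 = 9: row 7 has {1,2,3,7}; col 4 has {1,4,5,6,7,8}; box has {1,7} → only 9 remains.
R7C5 = 5: row 7 has {1,2,3,7,9}; col 5 has {1,2,3,4,6,7,8,9}; box has {1,7,9} → only 5 remains.
R7C8 = 8: row 7 has {1,2,3,5,7,9}; col 8 has {1,2,4,5,6,7}; box has {1,2,4,5,6,7} → only 8 remains.
R8C1 = 7: row 8 has {1,4,5,8}; col 1 has {1,2,3,4,5,6,8,9}; box has {1,2,3,5,8} → only 7 remains.
R8C6 = 6: row 8 has {1,4,5,7,8}; col 6 has {1,2,3,5,7,9}; box has {1,5,7,9} → only 6 remains.
R9C4 = 3: row 9 has {1,2,5,6,7}; col 4 has {1,4,5,6,7,8,9}; box has {1,5,6,7,9} → only 3 remains.
R9C8 = 9: row 9 has {1,2,3,5,6,7}; col 8 has {1,2,4,5,6,7,8}; box has {1,2,4,5,6,7,8} → only 9 remains.
R7C6 = 4: row 7 has {1,2,3,5,7,8,9}; col 6 has {1,2,3,5,6,7,9}; box has {1,3,5,6,7,9} → only 4 remains.
R8C2 = 9: row 8 has {1,4,5,6,7,8}; col 2 has {1,2,3,5,7,8}; box has {1,2,3,5,7,8} → only 9 remains.
R8C4 = 2: row 8 has {1,4,5,6,7,8,9}; col 4 has {1,3,4,5,6,7,8,9}; box has {1,3,4,5,6,7,9} → only 2 remains.

2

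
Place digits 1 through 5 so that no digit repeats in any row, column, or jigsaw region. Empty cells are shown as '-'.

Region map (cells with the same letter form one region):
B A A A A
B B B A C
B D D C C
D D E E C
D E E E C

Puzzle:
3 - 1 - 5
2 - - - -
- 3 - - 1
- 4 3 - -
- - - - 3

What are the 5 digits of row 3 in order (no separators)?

r1c2 = 2: row 1 has {1,3,5}; col 2 has {3,4}; region has {1,5} → only 2 remains.
r1c4 = 4: row 1 has {1,2,3,5}; col 4 has {}; region has {1,2,5} → only 4 remains.
r2c4 = 3: row 2 has {2}; col 4 has {4}; region has {1,2,4,5} → only 3 remains.
r2c5 = 4: row 2 has {2,3}; col 5 has {1,3,5}; region has {1,3} → only 4 remains.
r4c5 = 2: row 4 has {3,4}; col 5 has {1,3,4,5}; region has {1,3,4} → only 2 remains.
r2c3 = 5: row 2 has {2,3,4}; col 3 has {1,3}; region has {2,3} → only 5 remains.
r3c1 = 4: row 3 has {1,3}; col 1 has {2,3}; region has {2,3,5} → only 4 remains.
r3c3 = 2: row 3 has {1,3,4}; col 3 has {1,3,5}; region has {3,4} → only 2 remains.
r3c4 = 5: row 3 has {1,2,3,4}; col 4 has {3,4}; region has {1,2,3,4} → only 5 remains.

43251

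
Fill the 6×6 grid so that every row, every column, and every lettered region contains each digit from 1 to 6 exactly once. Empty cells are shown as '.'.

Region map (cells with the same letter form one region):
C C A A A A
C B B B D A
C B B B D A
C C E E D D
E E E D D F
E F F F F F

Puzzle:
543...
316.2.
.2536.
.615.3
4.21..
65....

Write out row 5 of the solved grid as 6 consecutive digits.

row 1, column 5 = 1: row 1 has {3,4,5}; col 5 has {2,6}; region has {3} → only 1 remains.
row 2, column 4 = 4: row 2 has {1,2,3,6}; col 4 has {1,3,5}; region has {1,2,3,5,6} → only 4 remains.
row 2, column 6 = 5: row 2 has {1,2,3,4,6}; col 6 has {3}; region has {1,3} → only 5 remains.
row 3, column 1 = 1: row 3 has {2,3,5,6}; col 1 has {3,4,5,6}; region has {3,4,5,6} → only 1 remains.
row 3, column 6 = 4: row 3 has {1,2,3,5,6}; col 6 has {3,5}; region has {1,3,5} → only 4 remains.
row 4, column 1 = 2: row 4 has {1,3,5,6}; col 1 has {1,3,4,5,6}; region has {1,3,4,5,6} → only 2 remains.
row 4, column 5 = 4: row 4 has {1,2,3,5,6}; col 5 has {1,2,6}; region has {1,2,3,6} → only 4 remains.
row 5, column 2 = 3: row 5 has {1,2,4}; col 2 has {1,2,4,5,6}; region has {1,2,4,5,6} → only 3 remains.
row 5, column 5 = 5: row 5 has {1,2,3,4}; col 5 has {1,2,4,6}; region has {1,2,3,4,6} → only 5 remains.
row 5, column 6 = 6: row 5 has {1,2,3,4,5}; col 6 has {3,4,5}; region has {5} → only 6 remains.

432156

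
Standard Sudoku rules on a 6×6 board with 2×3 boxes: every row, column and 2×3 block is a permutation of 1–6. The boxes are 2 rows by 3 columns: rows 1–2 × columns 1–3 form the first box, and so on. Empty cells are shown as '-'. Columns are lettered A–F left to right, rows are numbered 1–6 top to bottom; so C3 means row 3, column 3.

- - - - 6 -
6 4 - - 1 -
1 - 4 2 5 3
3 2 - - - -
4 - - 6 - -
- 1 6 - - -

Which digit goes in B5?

B3 = 6 (sole candidate).
C4 = 5 (sole candidate).
E4 = 4 (sole candidate).
D4 = 1 (sole candidate).
F4 = 6 (sole candidate).
C1 = 1 (hidden single in row 1).
F5 = 1 (hidden single in row 5).
B5 = 5: in row 5, 5 can only go here (every other open cell in that row sees a 5).

5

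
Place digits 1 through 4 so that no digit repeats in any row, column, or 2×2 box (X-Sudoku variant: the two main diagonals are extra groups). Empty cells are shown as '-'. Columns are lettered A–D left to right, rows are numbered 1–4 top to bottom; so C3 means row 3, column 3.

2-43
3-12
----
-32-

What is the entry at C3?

3

B1 = 1: row 1 has {2,3,4}; col 2 has {3}; box has {2,3} → only 1 remains.
B2 = 4: row 2 has {1,2,3}; col 2 has {1,3}; box has {1,2,3}; main diagonal has {2} → only 4 remains.
B3 = 2: row 3 has {}; col 2 has {1,3,4}; box has {3}; anti-diagonal has {1,3} → only 2 remains.
C3 = 3: row 3 has {2}; col 3 has {1,2,4}; box has {2}; main diagonal has {2,4} → only 3 remains.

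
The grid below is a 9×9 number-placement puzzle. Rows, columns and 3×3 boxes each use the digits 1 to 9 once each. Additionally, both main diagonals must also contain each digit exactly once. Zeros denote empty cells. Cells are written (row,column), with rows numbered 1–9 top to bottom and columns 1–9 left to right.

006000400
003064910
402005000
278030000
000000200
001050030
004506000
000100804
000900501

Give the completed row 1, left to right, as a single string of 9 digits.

986312475

(4,6) = 9 (sole candidate).
(9,3) = 7 (sole candidate).
(4,7) = 1 (hidden single in row 4).
(5,6) = 1 (hidden single in row 5).
(6,4) = 2 (hidden single in row 6).
(6,2) = 4 (hidden single in row 6).
(2,9) = 2 (hidden single in row 2).
(9,5) = 4 (hidden single in row 9).
(7,1) = 1 (hidden single in column 1).
(7,7) = 3 (hidden single in main diagonal).
(4,4) = 4 (hidden single in main diagonal).
(5,8) = 4 (hidden single in row 5).
(5,4) = 6 (hidden single in column 4).
(6,1) = 6 (hidden single in box 4).
(6,7) = 7 (sole candidate).
(3,7) = 6 (sole candidate).
(6,6) = 8 (sole candidate).
(6,9) = 9 (sole candidate).
(7,9) = 7 (sole candidate).
(2,2) = 5 (sole candidate).
(5,5) = 7 (sole candidate).
(8,2) = 3 (sole candidate).
(8,5) = 2 (sole candidate).
(8,6) = 7 (sole candidate).
(9,1) = 8 (sole candidate).
(9,6) = 3 (sole candidate).
(1,1) = 9: row 1 has {4,6}; col 1 has {1,2,4,6,8}; box has {2,3,4,5,6}; main diagonal has {1,2,3,4,5,7,8} → only 9 remains.
(1,6) = 2: row 1 has {4,6,9}; col 6 has {1,3,4,5,6,7,8,9}; box has {4,5,6} → only 2 remains.
(1,9) = 5: row 1 has {2,4,6,9}; col 9 has {1,2,4,7,9}; box has {1,2,4,6,9}; anti-diagonal has {1,2,3,4,6,7,8,9} → only 5 remains.
(2,1) = 7 (sole candidate).
(2,4) = 8 (sole candidate).
(4,9) = 6 (sole candidate).
(5,2) = 9 (sole candidate).
(5,3) = 5 (sole candidate).
(5,9) = 8 (sole candidate).
(7,2) = 2 (sole candidate).
(7,5) = 8 (sole candidate).
(7,8) = 9 (sole candidate).
(8,1) = 5 (sole candidate).
(8,3) = 9 (sole candidate).
(8,8) = 6 (sole candidate).
(9,2) = 6 (sole candidate).
(9,8) = 2 (sole candidate).
(1,5) = 1: row 1 has {2,4,5,6,9}; col 5 has {2,3,4,5,6,7,8}; box has {2,4,5,6,8} → only 1 remains.
(3,5) = 9 (sole candidate).
(3,9) = 3 (sole candidate).
(4,8) = 5 (sole candidate).
(5,1) = 3 (sole candidate).
(1,2) = 8: row 1 has {1,2,4,5,6,9}; col 2 has {2,3,4,5,6,7,9}; box has {2,3,4,5,6,7,9} → only 8 remains.
(1,8) = 7: row 1 has {1,2,4,5,6,8,9}; col 8 has {1,2,3,4,5,6,9}; box has {1,2,3,4,5,6,9} → only 7 remains.
(3,2) = 1 (sole candidate).
(3,4) = 7 (sole candidate).
(3,8) = 8 (sole candidate).
(1,4) = 3: row 1 has {1,2,4,5,6,7,8,9}; col 4 has {1,2,4,5,6,7,8,9}; box has {1,2,4,5,6,7,8,9} → only 3 remains.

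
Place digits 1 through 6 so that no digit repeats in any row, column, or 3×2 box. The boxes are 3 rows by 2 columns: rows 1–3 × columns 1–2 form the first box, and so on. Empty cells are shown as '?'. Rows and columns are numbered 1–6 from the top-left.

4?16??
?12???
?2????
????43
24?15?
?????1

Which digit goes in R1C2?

R5C6 = 6: row 5 has {1,2,4,5}; col 6 has {1,3}; box has {1,3,4,5} → only 6 remains.
R6C5 = 2: row 6 has {1}; col 5 has {4,5}; box has {1,3,4,5,6} → only 2 remains.
R1C5 = 3: row 1 has {1,4,6}; col 5 has {2,4,5}; box has {} → only 3 remains.
R2C5 = 6: row 2 has {1,2}; col 5 has {2,3,4,5}; box has {3} → only 6 remains.
R3C5 = 1: row 3 has {2}; col 5 has {2,3,4,5,6}; box has {3,6} → only 1 remains.
R5C3 = 3: row 5 has {1,2,4,5,6}; col 3 has {1,2}; box has {1} → only 3 remains.
R1C2 = 5: row 1 has {1,3,4,6}; col 2 has {1,2,4}; box has {1,2,4} → only 5 remains.

5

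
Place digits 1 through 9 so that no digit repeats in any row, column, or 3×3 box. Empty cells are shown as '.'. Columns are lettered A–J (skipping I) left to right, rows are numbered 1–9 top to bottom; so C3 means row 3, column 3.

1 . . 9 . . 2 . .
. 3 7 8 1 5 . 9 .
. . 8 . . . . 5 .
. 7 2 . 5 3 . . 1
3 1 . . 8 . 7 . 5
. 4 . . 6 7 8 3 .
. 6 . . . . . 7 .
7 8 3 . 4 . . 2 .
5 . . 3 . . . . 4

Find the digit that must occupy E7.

9

B1 = 5: row 1 has {1,2,9}; col 2 has {1,3,4,6,7,8}; box has {1,3,7,8} → only 5 remains.
J2 = 6: row 2 has {1,3,5,7,8,9}; col 9 has {1,4,5}; box has {2,5,9} → only 6 remains.
D4 = 4: row 4 has {1,2,3,5,7}; col 4 has {3,8,9}; box has {3,5,6,7,8} → only 4 remains.
H4 = 6: row 4 has {1,2,3,4,5,7}; col 8 has {2,3,5,7,9}; box has {1,3,5,7,8} → only 6 remains.
D5 = 2: row 5 has {1,3,5,7,8}; col 4 has {3,4,8,9}; box has {3,4,5,6,7,8} → only 2 remains.
F5 = 9: row 5 has {1,2,3,5,7,8}; col 6 has {3,5,7}; box has {2,3,4,5,6,7,8} → only 9 remains.
H5 = 4: row 5 has {1,2,3,5,7,8,9}; col 8 has {2,3,5,6,7,9}; box has {1,3,5,6,7,8} → only 4 remains.
A6 = 9: row 6 has {3,4,6,7,8}; col 1 has {1,3,5,7}; box has {1,2,3,4,7} → only 9 remains.
C6 = 5: row 6 has {3,4,6,7,8,9}; col 3 has {2,3,7,8}; box has {1,2,3,4,7,9} → only 5 remains.
D6 = 1: row 6 has {3,4,5,6,7,8,9}; col 4 has {2,3,4,8,9}; box has {2,3,4,5,6,7,8,9} → only 1 remains.
J6 = 2: row 6 has {1,3,4,5,6,7,8,9}; col 9 has {1,4,5,6}; box has {1,3,4,5,6,7,8} → only 2 remains.
D7 = 5: row 7 has {6,7}; col 4 has {1,2,3,4,8,9}; box has {3,4} → only 5 remains.
D8 = 6: row 8 has {2,3,4,7,8}; col 4 has {1,2,3,4,5,8,9}; box has {3,4,5} → only 6 remains.
F8 = 1: row 8 has {2,3,4,6,7,8}; col 6 has {3,5,7,9}; box has {3,4,5,6} → only 1 remains.
J8 = 9: row 8 has {1,2,3,4,6,7,8}; col 9 has {1,2,4,5,6}; box has {2,4,7} → only 9 remains.
H1 = 8: row 1 has {1,2,5,9}; col 8 has {2,3,4,5,6,7,9}; box has {2,5,6,9} → only 8 remains.
G2 = 4: row 2 has {1,3,5,6,7,8,9}; col 7 has {2,7,8}; box has {2,5,6,8,9} → only 4 remains.
D3 = 7: row 3 has {5,8}; col 4 has {1,2,3,4,5,6,8,9}; box has {1,5,8,9} → only 7 remains.
J3 = 3: row 3 has {5,7,8}; col 9 has {1,2,4,5,6,9}; box has {2,4,5,6,8,9} → only 3 remains.
A4 = 8: row 4 has {1,2,3,4,5,6,7}; col 1 has {1,3,5,7,9}; box has {1,2,3,4,5,7,9} → only 8 remains.
G4 = 9: row 4 has {1,2,3,4,5,6,7,8}; col 7 has {2,4,7,8}; box has {1,2,3,4,5,6,7,8} → only 9 remains.
C5 = 6: row 5 has {1,2,3,4,5,7,8,9}; col 3 has {2,3,5,7,8}; box has {1,2,3,4,5,7,8,9} → only 6 remains.
J7 = 8: row 7 has {5,6,7}; col 9 has {1,2,3,4,5,6,9}; box has {2,4,7,9} → only 8 remains.
G8 = 5: row 8 has {1,2,3,4,6,7,8,9}; col 7 has {2,4,7,8,9}; box has {2,4,7,8,9} → only 5 remains.
H9 = 1: row 9 has {3,4,5}; col 8 has {2,3,4,5,6,7,8,9}; box has {2,4,5,7,8,9} → only 1 remains.
C1 = 4: row 1 has {1,2,5,8,9}; col 3 has {2,3,5,6,7,8}; box has {1,3,5,7,8} → only 4 remains.
E1 = 3: row 1 has {1,2,4,5,8,9}; col 5 has {1,4,5,6,8}; box has {1,5,7,8,9} → only 3 remains.
F1 = 6: row 1 has {1,2,3,4,5,8,9}; col 6 has {1,3,5,7,9}; box has {1,3,5,7,8,9} → only 6 remains.
J1 = 7: row 1 has {1,2,3,4,5,6,8,9}; col 9 has {1,2,3,4,5,6,8,9}; box has {2,3,4,5,6,8,9} → only 7 remains.
A2 = 2: row 2 has {1,3,4,5,6,7,8,9}; col 1 has {1,3,5,7,8,9}; box has {1,3,4,5,7,8} → only 2 remains.
A3 = 6: row 3 has {3,5,7,8}; col 1 has {1,2,3,5,7,8,9}; box has {1,2,3,4,5,7,8} → only 6 remains.
B3 = 9: row 3 has {3,5,6,7,8}; col 2 has {1,3,4,5,6,7,8}; box has {1,2,3,4,5,6,7,8} → only 9 remains.
E3 = 2: row 3 has {3,5,6,7,8,9}; col 5 has {1,3,4,5,6,8}; box has {1,3,5,6,7,8,9} → only 2 remains.
F3 = 4: row 3 has {2,3,5,6,7,8,9}; col 6 has {1,3,5,6,7,9}; box has {1,2,3,5,6,7,8,9} → only 4 remains.
G3 = 1: row 3 has {2,3,4,5,6,7,8,9}; col 7 has {2,4,5,7,8,9}; box has {2,3,4,5,6,7,8,9} → only 1 remains.
A7 = 4: row 7 has {5,6,7,8}; col 1 has {1,2,3,5,6,7,8,9}; box has {3,5,6,7,8} → only 4 remains.
E7 = 9: row 7 has {4,5,6,7,8}; col 5 has {1,2,3,4,5,6,8}; box has {1,3,4,5,6} → only 9 remains.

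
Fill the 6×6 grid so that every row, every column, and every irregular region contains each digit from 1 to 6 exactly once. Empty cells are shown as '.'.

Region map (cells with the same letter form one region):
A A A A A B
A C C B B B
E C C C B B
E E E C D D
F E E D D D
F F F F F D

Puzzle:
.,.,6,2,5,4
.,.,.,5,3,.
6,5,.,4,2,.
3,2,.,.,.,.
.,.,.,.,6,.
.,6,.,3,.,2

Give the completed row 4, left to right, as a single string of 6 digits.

r1c1 = 1: row 1 has {2,4,5,6}; col 1 has {3,6}; region has {2,5,6} → only 1 remains.
r1c2 = 3: row 1 has {1,2,4,5,6}; col 2 has {2,5,6}; region has {1,2,5,6} → only 3 remains.
r2c1 = 4: row 2 has {3,5}; col 1 has {1,3,6}; region has {1,2,3,5,6} → only 4 remains.
r2c2 = 1: row 2 has {3,4,5}; col 2 has {2,3,5,6}; region has {4,5} → only 1 remains.
r2c3 = 2: row 2 has {1,3,4,5}; col 3 has {6}; region has {1,4,5} → only 2 remains.
r2c6 = 6: row 2 has {1,2,3,4,5}; col 6 has {2,4}; region has {2,3,4,5} → only 6 remains.
r3c3 = 3: row 3 has {2,4,5,6}; col 3 has {2,6}; region has {1,2,4,5} → only 3 remains.
r3c6 = 1: row 3 has {2,3,4,5,6}; col 6 has {2,4,6}; region has {2,3,4,5,6} → only 1 remains.
r4c4 = 6: row 4 has {2,3}; col 4 has {2,3,4,5}; region has {1,2,3,4,5} → only 6 remains.
r4c6 = 5: row 4 has {2,3,6}; col 6 has {1,2,4,6}; region has {2,6} → only 5 remains.
r5c2 = 4: row 5 has {6}; col 2 has {1,2,3,5,6}; region has {2,3,6} → only 4 remains.
r5c4 = 1: row 5 has {4,6}; col 4 has {2,3,4,5,6}; region has {2,5,6} → only 1 remains.
r5c6 = 3: row 5 has {1,4,6}; col 6 has {1,2,4,5,6}; region has {1,2,5,6} → only 3 remains.
r6c1 = 5: row 6 has {2,3,6}; col 1 has {1,3,4,6}; region has {3,6} → only 5 remains.
r4c3 = 1: row 4 has {2,3,5,6}; col 3 has {2,3,6}; region has {2,3,4,6} → only 1 remains.
r4c5 = 4: row 4 has {1,2,3,5,6}; col 5 has {2,3,5,6}; region has {1,2,3,5,6} → only 4 remains.

321645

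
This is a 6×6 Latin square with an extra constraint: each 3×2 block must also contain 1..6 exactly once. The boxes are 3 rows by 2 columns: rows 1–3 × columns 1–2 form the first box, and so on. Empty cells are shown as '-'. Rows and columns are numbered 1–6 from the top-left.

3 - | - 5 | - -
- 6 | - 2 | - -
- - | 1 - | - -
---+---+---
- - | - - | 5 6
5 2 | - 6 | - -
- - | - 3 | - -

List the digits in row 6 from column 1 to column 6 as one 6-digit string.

615324

R3C4 = 4: row 3 has {1}; col 4 has {2,3,5,6}; box has {1,2,5} → only 4 remains.
R4C4 = 1: row 4 has {5,6}; col 4 has {2,3,4,5,6}; box has {3,6} → only 1 remains.
R5C3 = 4: row 5 has {2,5,6}; col 3 has {1}; box has {1,3,6} → only 4 remains.
R1C3 = 6: row 1 has {3,5}; col 3 has {1,4}; box has {1,2,4,5} → only 6 remains.
R2C3 = 3: row 2 has {2,6}; col 3 has {1,4,6}; box has {1,2,4,5,6} → only 3 remains.
R3C1 = 2: row 3 has {1,4}; col 1 has {3,5}; box has {3,6} → only 2 remains.
R3C2 = 5: row 3 has {1,2,4}; col 2 has {2,6}; box has {2,3,6} → only 5 remains.
R3C6 = 3: row 3 has {1,2,4,5}; col 6 has {6}; box has {} → only 3 remains.
R4C1 = 4: row 4 has {1,5,6}; col 1 has {2,3,5}; box has {2,5} → only 4 remains.
R4C2 = 3: row 4 has {1,4,5,6}; col 2 has {2,5,6}; box has {2,4,5} → only 3 remains.
R4C3 = 2: row 4 has {1,3,4,5,6}; col 3 has {1,3,4,6}; box has {1,3,4,6} → only 2 remains.
R5C6 = 1: row 5 has {2,4,5,6}; col 6 has {3,6}; box has {5,6} → only 1 remains.
R6C2 = 1: row 6 has {3}; col 2 has {2,3,5,6}; box has {2,3,4,5} → only 1 remains.
R6C3 = 5: row 6 has {1,3}; col 3 has {1,2,3,4,6}; box has {1,2,3,4,6} → only 5 remains.
R1C2 = 4: row 1 has {3,5,6}; col 2 has {1,2,3,5,6}; box has {2,3,5,6} → only 4 remains.
R1C6 = 2: row 1 has {3,4,5,6}; col 6 has {1,3,6}; box has {3} → only 2 remains.
R2C1 = 1: row 2 has {2,3,6}; col 1 has {2,3,4,5}; box has {2,3,4,5,6} → only 1 remains.
R2C5 = 4: row 2 has {1,2,3,6}; col 5 has {5}; box has {2,3} → only 4 remains.
R2C6 = 5: row 2 has {1,2,3,4,6}; col 6 has {1,2,3,6}; box has {2,3,4} → only 5 remains.
R3C5 = 6: row 3 has {1,2,3,4,5}; col 5 has {4,5}; box has {2,3,4,5} → only 6 remains.
R5C5 = 3: row 5 has {1,2,4,5,6}; col 5 has {4,5,6}; box has {1,5,6} → only 3 remains.
R6C1 = 6: row 6 has {1,3,5}; col 1 has {1,2,3,4,5}; box has {1,2,3,4,5} → only 6 remains.
R6C5 = 2: row 6 has {1,3,5,6}; col 5 has {3,4,5,6}; box has {1,3,5,6} → only 2 remains.
R6C6 = 4: row 6 has {1,2,3,5,6}; col 6 has {1,2,3,5,6}; box has {1,2,3,5,6} → only 4 remains.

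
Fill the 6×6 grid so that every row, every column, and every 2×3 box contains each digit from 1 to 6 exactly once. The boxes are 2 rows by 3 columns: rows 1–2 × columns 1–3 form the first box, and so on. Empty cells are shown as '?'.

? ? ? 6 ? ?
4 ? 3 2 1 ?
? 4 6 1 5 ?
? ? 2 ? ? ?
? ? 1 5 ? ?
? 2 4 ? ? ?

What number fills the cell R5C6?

R1C3 = 5 (sole candidate).
R2C2 = 6 (sole candidate).
R2C6 = 5 (sole candidate).
R3C1 = 3 (sole candidate).
R3C6 = 2 (sole candidate).
R5C1 = 6 (sole candidate).
R5C2 = 3 (sole candidate).
R5C6 = 4: row 5 has {1,3,5,6}; col 6 has {2,5}; box has {5} → only 4 remains.

4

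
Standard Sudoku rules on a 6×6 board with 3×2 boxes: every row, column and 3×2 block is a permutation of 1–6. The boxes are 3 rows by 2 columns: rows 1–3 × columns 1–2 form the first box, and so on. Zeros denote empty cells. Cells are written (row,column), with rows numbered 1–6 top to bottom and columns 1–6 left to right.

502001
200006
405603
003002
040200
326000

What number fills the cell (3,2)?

(1,5) = 4: row 1 has {1,2,5}; col 5 has {}; box has {1,3,6} → only 4 remains.
(2,5) = 5: row 2 has {2,6}; col 5 has {4}; box has {1,3,4,6} → only 5 remains.
(3,2) = 1: row 3 has {3,4,5,6}; col 2 has {2,4}; box has {2,4,5} → only 1 remains.

1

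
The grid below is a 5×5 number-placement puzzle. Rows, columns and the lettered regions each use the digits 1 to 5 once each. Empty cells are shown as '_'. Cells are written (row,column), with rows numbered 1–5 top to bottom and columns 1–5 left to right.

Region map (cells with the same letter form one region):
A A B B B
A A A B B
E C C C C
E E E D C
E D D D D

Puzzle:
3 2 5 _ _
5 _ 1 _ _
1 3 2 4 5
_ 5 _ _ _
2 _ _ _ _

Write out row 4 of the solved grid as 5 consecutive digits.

(1,4) = 1: row 1 has {2,3,5}; col 4 has {4}; region has {5} → only 1 remains.
(1,5) = 4: row 1 has {1,2,3,5}; col 5 has {5}; region has {1,5} → only 4 remains.
(2,2) = 4: row 2 has {1,5}; col 2 has {2,3,5}; region has {1,2,3,5} → only 4 remains.
(4,1) = 4: row 4 has {5}; col 1 has {1,2,3,5}; region has {1,2,5} → only 4 remains.
(4,3) = 3: row 4 has {4,5}; col 3 has {1,2,5}; region has {1,2,4,5} → only 3 remains.
(4,4) = 2: row 4 has {3,4,5}; col 4 has {1,4}; region has {} → only 2 remains.
(4,5) = 1: row 4 has {2,3,4,5}; col 5 has {4,5}; region has {2,3,4,5} → only 1 remains.

45321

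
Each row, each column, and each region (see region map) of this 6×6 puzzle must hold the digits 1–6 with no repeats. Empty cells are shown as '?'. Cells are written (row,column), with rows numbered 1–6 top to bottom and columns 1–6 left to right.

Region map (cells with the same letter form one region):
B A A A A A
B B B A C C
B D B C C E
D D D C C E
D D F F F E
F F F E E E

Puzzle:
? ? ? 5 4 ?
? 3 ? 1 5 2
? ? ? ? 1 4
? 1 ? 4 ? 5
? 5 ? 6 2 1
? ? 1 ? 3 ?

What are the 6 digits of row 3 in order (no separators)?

(3,4) = 3: row 3 has {1,4}; col 4 has {1,4,5,6}; region has {1,2,4,5} → only 3 remains.
(4,5) = 6: row 4 has {1,4,5}; col 5 has {1,2,3,4,5}; region has {1,2,3,4,5} → only 6 remains.
(6,2) = 4: row 6 has {1,3}; col 2 has {1,3,5}; region has {1,2,6} → only 4 remains.
(6,4) = 2: row 6 has {1,3,4}; col 4 has {1,3,4,5,6}; region has {1,3,4,5} → only 2 remains.
(6,6) = 6: row 6 has {1,2,3,4}; col 6 has {1,2,4,5}; region has {1,2,3,4,5} → only 6 remains.
(1,6) = 3: row 1 has {4,5}; col 6 has {1,2,4,5,6}; region has {1,4,5} → only 3 remains.
(5,3) = 3: row 5 has {1,2,5,6}; col 3 has {1}; region has {1,2,4,6} → only 3 remains.
(6,1) = 5: row 6 has {1,2,3,4,6}; col 1 has {}; region has {1,2,3,4,6} → only 5 remains.
(4,3) = 2: row 4 has {1,4,5,6}; col 3 has {1,3}; region has {1,5} → only 2 remains.
(5,1) = 4: row 5 has {1,2,3,5,6}; col 1 has {5}; region has {1,2,5} → only 4 remains.
(1,3) = 6: row 1 has {3,4,5}; col 3 has {1,2,3}; region has {1,3,4,5} → only 6 remains.
(2,1) = 6: row 2 has {1,2,3,5}; col 1 has {4,5}; region has {3} → only 6 remains.
(2,3) = 4: row 2 has {1,2,3,5,6}; col 3 has {1,2,3,6}; region has {3,6} → only 4 remains.
(3,1) = 2: row 3 has {1,3,4}; col 1 has {4,5,6}; region has {3,4,6} → only 2 remains.
(3,2) = 6: row 3 has {1,2,3,4}; col 2 has {1,3,4,5}; region has {1,2,4,5} → only 6 remains.
(3,3) = 5: row 3 has {1,2,3,4,6}; col 3 has {1,2,3,4,6}; region has {2,3,4,6} → only 5 remains.

265314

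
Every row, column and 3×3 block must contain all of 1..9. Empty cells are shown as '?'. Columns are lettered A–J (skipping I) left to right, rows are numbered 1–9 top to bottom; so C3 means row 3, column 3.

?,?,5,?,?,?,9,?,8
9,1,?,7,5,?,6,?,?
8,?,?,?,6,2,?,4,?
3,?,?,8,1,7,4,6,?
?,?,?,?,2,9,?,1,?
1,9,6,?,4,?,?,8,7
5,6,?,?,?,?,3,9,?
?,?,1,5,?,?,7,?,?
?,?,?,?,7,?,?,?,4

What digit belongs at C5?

E1 = 3: row 1 has {5,8,9}; col 5 has {1,2,4,5,6,7}; box has {2,5,6,7} → only 3 remains.
C4 = 2: row 4 has {1,3,4,6,7,8}; col 3 has {1,5,6}; box has {1,3,6,9} → only 2 remains.
G5 = 5: row 5 has {1,2,9}; col 7 has {3,4,6,7,9}; box has {1,4,6,7,8} → only 5 remains.
J5 = 3: row 5 has {1,2,5,9}; col 9 has {4,7,8}; box has {1,4,5,6,7,8} → only 3 remains.
D6 = 3: row 6 has {1,4,6,7,8,9}; col 4 has {5,7,8}; box has {1,2,4,7,8,9} → only 3 remains.
F6 = 5: row 6 has {1,3,4,6,7,8,9}; col 6 has {2,7,9}; box has {1,2,3,4,7,8,9} → only 5 remains.
G6 = 2: row 6 has {1,3,4,5,6,7,8,9}; col 7 has {3,4,5,6,7,9}; box has {1,3,4,5,6,7,8} → only 2 remains.
E7 = 8: row 7 has {3,5,6,9}; col 5 has {1,2,3,4,5,6,7}; box has {5,7} → only 8 remains.
E8 = 9: row 8 has {1,5,7}; col 5 has {1,2,3,4,5,6,7,8}; box has {5,7,8} → only 9 remains.
H8 = 2: row 8 has {1,5,7,9}; col 8 has {1,4,6,8,9}; box has {3,4,7,9} → only 2 remains.
J8 = 6: row 8 has {1,2,5,7,9}; col 9 has {3,4,7,8}; box has {2,3,4,7,9} → only 6 remains.
A9 = 2: row 9 has {4,7}; col 1 has {1,3,5,8,9}; box has {1,5,6} → only 2 remains.
H9 = 5: row 9 has {2,4,7}; col 8 has {1,2,4,6,8,9}; box has {2,3,4,6,7,9} → only 5 remains.
H1 = 7: row 1 has {3,5,8,9}; col 8 has {1,2,4,5,6,8,9}; box has {4,6,8,9} → only 7 remains.
H2 = 3: row 2 has {1,5,6,7,9}; col 8 has {1,2,4,5,6,7,8,9}; box has {4,6,7,8,9} → only 3 remains.
J2 = 2: row 2 has {1,3,5,6,7,9}; col 9 has {3,4,6,7,8}; box has {3,4,6,7,8,9} → only 2 remains.
G3 = 1: row 3 has {2,4,6,8}; col 7 has {2,3,4,5,6,7,9}; box has {2,3,4,6,7,8,9} → only 1 remains.
J3 = 5: row 3 has {1,2,4,6,8}; col 9 has {2,3,4,6,7,8}; box has {1,2,3,4,6,7,8,9} → only 5 remains.
B4 = 5: row 4 has {1,2,3,4,6,7,8}; col 2 has {1,6,9}; box has {1,2,3,6,9} → only 5 remains.
J4 = 9: row 4 has {1,2,3,4,5,6,7,8}; col 9 has {2,3,4,5,6,7,8}; box has {1,2,3,4,5,6,7,8} → only 9 remains.
D5 = 6: row 5 has {1,2,3,5,9}; col 4 has {3,5,7,8}; box has {1,2,3,4,5,7,8,9} → only 6 remains.
J7 = 1: row 7 has {3,5,6,8,9}; col 9 has {2,3,4,5,6,7,8,9}; box has {2,3,4,5,6,7,9} → only 1 remains.
A8 = 4: row 8 has {1,2,5,6,7,9}; col 1 has {1,2,3,5,8,9}; box has {1,2,5,6} → only 4 remains.
F8 = 3: row 8 has {1,2,4,5,6,7,9}; col 6 has {2,5,7,9}; box has {5,7,8,9} → only 3 remains.
D9 = 1: row 9 has {2,4,5,7}; col 4 has {3,5,6,7,8}; box has {3,5,7,8,9} → only 1 remains.
F9 = 6: row 9 has {1,2,4,5,7}; col 6 has {2,3,5,7,9}; box has {1,3,5,7,8,9} → only 6 remains.
G9 = 8: row 9 has {1,2,4,5,6,7}; col 7 has {1,2,3,4,5,6,7,9}; box has {1,2,3,4,5,6,7,9} → only 8 remains.
A1 = 6: row 1 has {3,5,7,8,9}; col 1 has {1,2,3,4,5,8,9}; box has {1,5,8,9} → only 6 remains.
D1 = 4: row 1 has {3,5,6,7,8,9}; col 4 has {1,3,5,6,7,8}; box has {2,3,5,6,7} → only 4 remains.
F1 = 1: row 1 has {3,4,5,6,7,8,9}; col 6 has {2,3,5,6,7,9}; box has {2,3,4,5,6,7} → only 1 remains.
C2 = 4: row 2 has {1,2,3,5,6,7,9}; col 3 has {1,2,5,6}; box has {1,5,6,8,9} → only 4 remains.
F2 = 8: row 2 has {1,2,3,4,5,6,7,9}; col 6 has {1,2,3,5,6,7,9}; box has {1,2,3,4,5,6,7} → only 8 remains.
D3 = 9: row 3 has {1,2,4,5,6,8}; col 4 has {1,3,4,5,6,7,8}; box has {1,2,3,4,5,6,7,8} → only 9 remains.
A5 = 7: row 5 has {1,2,3,5,6,9}; col 1 has {1,2,3,4,5,6,8,9}; box has {1,2,3,5,6,9} → only 7 remains.
C5 = 8: row 5 has {1,2,3,5,6,7,9}; col 3 has {1,2,4,5,6}; box has {1,2,3,5,6,7,9} → only 8 remains.

8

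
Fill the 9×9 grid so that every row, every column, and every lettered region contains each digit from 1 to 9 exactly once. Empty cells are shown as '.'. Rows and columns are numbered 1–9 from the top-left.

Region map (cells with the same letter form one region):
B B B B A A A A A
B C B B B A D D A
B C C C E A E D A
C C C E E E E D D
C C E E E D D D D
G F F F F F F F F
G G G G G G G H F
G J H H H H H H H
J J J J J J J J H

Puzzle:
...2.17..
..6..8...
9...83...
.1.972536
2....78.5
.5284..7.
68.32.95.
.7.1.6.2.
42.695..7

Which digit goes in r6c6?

r4c1 = 8: row 4 has {1,2,3,5,6,7,9}; col 1 has {2,4,6,9}; region has {1,2} → only 8 remains.
r4c3 = 4: row 4 has {1,2,3,5,6,7,8,9}; col 3 has {2,6}; region has {1,2,8} → only 4 remains.
r5c4 = 4: row 5 has {2,5,7,8}; col 4 has {1,2,3,6,8,9}; region has {2,5,7,8,9} → only 4 remains.
r6c1 = 1: row 6 has {2,4,5,7,8}; col 1 has {2,4,6,8,9}; region has {2,3,6,8,9} → only 1 remains.
r6c6 = 9: row 6 has {1,2,4,5,7,8}; col 6 has {1,2,3,5,6,7,8}; region has {2,4,5,7,8} → only 9 remains.

9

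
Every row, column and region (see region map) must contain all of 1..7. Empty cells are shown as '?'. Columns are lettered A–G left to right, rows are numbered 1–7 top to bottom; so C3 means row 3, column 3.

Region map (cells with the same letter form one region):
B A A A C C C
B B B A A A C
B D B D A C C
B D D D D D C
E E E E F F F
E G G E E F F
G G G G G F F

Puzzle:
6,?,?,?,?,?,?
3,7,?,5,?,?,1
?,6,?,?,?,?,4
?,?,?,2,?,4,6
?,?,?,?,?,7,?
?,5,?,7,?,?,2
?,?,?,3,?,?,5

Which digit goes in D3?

1

D3 = 1: row 3 has {4,6}; col 4 has {2,3,5,7}; region has {2,4,6} → only 1 remains.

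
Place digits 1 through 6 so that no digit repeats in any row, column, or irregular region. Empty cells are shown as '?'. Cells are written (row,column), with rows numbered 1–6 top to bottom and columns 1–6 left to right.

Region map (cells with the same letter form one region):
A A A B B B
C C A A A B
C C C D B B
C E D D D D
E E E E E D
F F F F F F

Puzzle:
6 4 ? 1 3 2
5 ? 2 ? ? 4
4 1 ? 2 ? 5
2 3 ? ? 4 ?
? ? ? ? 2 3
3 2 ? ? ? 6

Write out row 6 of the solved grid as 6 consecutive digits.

321456

(1,3) = 5: row 1 has {1,2,3,4,6}; col 3 has {2}; region has {2,4,6} → only 5 remains.
(2,2) = 6: row 2 has {2,4,5}; col 2 has {1,2,3,4}; region has {1,2,4,5} → only 6 remains.
(2,4) = 3: row 2 has {2,4,5,6}; col 4 has {1,2}; region has {2,4,5,6} → only 3 remains.
(2,5) = 1: row 2 has {2,3,4,5,6}; col 5 has {2,3,4}; region has {2,3,4,5,6} → only 1 remains.
(3,3) = 3: row 3 has {1,2,4,5}; col 3 has {2,5}; region has {1,2,4,5,6} → only 3 remains.
(3,5) = 6: row 3 has {1,2,3,4,5}; col 5 has {1,2,3,4}; region has {1,2,3,4,5} → only 6 remains.
(4,6) = 1: row 4 has {2,3,4}; col 6 has {2,3,4,5,6}; region has {2,3,4} → only 1 remains.
(5,1) = 1: row 5 has {2,3}; col 1 has {2,3,4,5,6}; region has {2,3} → only 1 remains.
(5,2) = 5: row 5 has {1,2,3}; col 2 has {1,2,3,4,6}; region has {1,2,3} → only 5 remains.
(6,5) = 5: row 6 has {2,3,6}; col 5 has {1,2,3,4,6}; region has {2,3,6} → only 5 remains.
(4,3) = 6: row 4 has {1,2,3,4}; col 3 has {2,3,5}; region has {1,2,3,4} → only 6 remains.
(4,4) = 5: row 4 has {1,2,3,4,6}; col 4 has {1,2,3}; region has {1,2,3,4,6} → only 5 remains.
(5,3) = 4: row 5 has {1,2,3,5}; col 3 has {2,3,5,6}; region has {1,2,3,5} → only 4 remains.
(5,4) = 6: row 5 has {1,2,3,4,5}; col 4 has {1,2,3,5}; region has {1,2,3,4,5} → only 6 remains.
(6,3) = 1: row 6 has {2,3,5,6}; col 3 has {2,3,4,5,6}; region has {2,3,5,6} → only 1 remains.
(6,4) = 4: row 6 has {1,2,3,5,6}; col 4 has {1,2,3,5,6}; region has {1,2,3,5,6} → only 4 remains.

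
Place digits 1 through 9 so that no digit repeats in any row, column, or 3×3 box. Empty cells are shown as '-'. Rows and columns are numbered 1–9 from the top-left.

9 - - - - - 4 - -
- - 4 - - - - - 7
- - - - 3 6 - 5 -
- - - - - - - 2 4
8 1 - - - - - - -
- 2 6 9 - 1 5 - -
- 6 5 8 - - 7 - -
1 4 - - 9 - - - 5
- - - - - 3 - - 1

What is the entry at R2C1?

6

R3C4 = 4: in row 3, 4 can only go here (every other open cell in that row sees a 4).
R4C7 = 1: in row 4, 1 can only go here (every other open cell in that row sees a 1).
R3C3 = 1: in row 3, 1 can only go here (every other open cell in that row sees a 1).
R7C5 = 1: in row 7, 1 can only go here (every other open cell in that row sees a 1).
R6C1 = 4: in column 1, 4 can only go here (every other open cell in that column sees a 4).
R2C1 = 6: in column 1, 6 can only go here (every other open cell in that column sees a 6).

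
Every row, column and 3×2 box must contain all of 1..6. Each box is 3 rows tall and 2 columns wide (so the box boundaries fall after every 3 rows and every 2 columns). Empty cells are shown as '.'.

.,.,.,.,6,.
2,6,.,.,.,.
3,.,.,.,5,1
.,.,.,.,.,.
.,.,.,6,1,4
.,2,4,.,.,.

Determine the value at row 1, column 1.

row 2, column 6 = 3: row 2 has {2,6}; col 6 has {1,4}; box has {1,5,6} → only 3 remains.
row 3, column 2 = 4: row 3 has {1,3,5}; col 2 has {2,6}; box has {2,3,6} → only 4 remains.
row 3, column 4 = 2: row 3 has {1,3,4,5}; col 4 has {6}; box has {} → only 2 remains.
row 5, column 1 = 5: row 5 has {1,4,6}; col 1 has {2,3}; box has {2} → only 5 remains.
row 5, column 2 = 3: row 5 has {1,4,5,6}; col 2 has {2,4,6}; box has {2,5} → only 3 remains.
row 5, column 3 = 2: row 5 has {1,3,4,5,6}; col 3 has {4}; box has {4,6} → only 2 remains.
row 6, column 5 = 3: row 6 has {2,4}; col 5 has {1,5,6}; box has {1,4} → only 3 remains.
row 1, column 1 = 1: row 1 has {6}; col 1 has {2,3,5}; box has {2,3,4,6} → only 1 remains.

1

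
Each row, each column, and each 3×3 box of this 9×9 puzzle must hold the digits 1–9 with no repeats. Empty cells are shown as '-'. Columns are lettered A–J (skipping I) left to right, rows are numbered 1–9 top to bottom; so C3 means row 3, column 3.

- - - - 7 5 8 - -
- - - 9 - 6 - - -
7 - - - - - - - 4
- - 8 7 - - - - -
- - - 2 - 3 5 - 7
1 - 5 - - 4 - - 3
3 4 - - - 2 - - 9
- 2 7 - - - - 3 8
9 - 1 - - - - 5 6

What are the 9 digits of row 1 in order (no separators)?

C7 = 6 (sole candidate).
A8 = 5 (sole candidate).
B9 = 8 (sole candidate).
F9 = 7 (sole candidate).
B3 = 5 (hidden single in row 3).
J2 = 5 (hidden single in row 2).
B4 = 3 (hidden single in row 4).
E4 = 5 (hidden single in row 4).
B2 = 1 (sole candidate).
B6 = 7 (hidden single in row 6).
D7 = 5 (hidden single in row 7).
E7 = 8 (hidden single in row 7).
A2 = 8 (hidden single in row 2).
H5 = 8 (hidden single in row 5).
E5 = 1 (hidden single in row 5).
F4 = 9 (sole candidate).
E6 = 6 (sole candidate).
F8 = 1 (sole candidate).
G8 = 4 (sole candidate).
G9 = 2 (sole candidate).
F3 = 8 (sole candidate).
D6 = 8 (sole candidate).
G6 = 9 (sole candidate).
H6 = 2 (sole candidate).
D8 = 6 (sole candidate).
E8 = 9 (sole candidate).
H2 = 7 (sole candidate).
J4 = 1 (sole candidate).
H7 = 1 (sole candidate).
J1 = 2: row 1 has {5,7,8}; col 9 has {1,3,4,5,6,7,8,9}; box has {4,5,7,8} → only 2 remains.
G2 = 3 (sole candidate).
G4 = 6 (sole candidate).
H4 = 4 (sole candidate).
G7 = 7 (sole candidate).
G3 = 1 (sole candidate).
A4 = 2 (sole candidate).
D3 = 3 (sole candidate).
E3 = 2 (sole candidate).
D9 = 4 (sole candidate).
E9 = 3 (sole candidate).
D1 = 1: row 1 has {2,5,7,8}; col 4 has {2,3,4,5,6,7,8,9}; box has {2,3,5,6,7,8,9} → only 1 remains.
E2 = 4 (sole candidate).
C3 = 9 (sole candidate).
H3 = 6 (sole candidate).
C5 = 4 (sole candidate).
B1 = 6: row 1 has {1,2,5,7,8}; col 2 has {1,2,3,4,5,7,8}; box has {1,5,7,8,9} → only 6 remains.
C1 = 3: row 1 has {1,2,5,6,7,8}; col 3 has {1,4,5,6,7,8,9}; box has {1,5,6,7,8,9} → only 3 remains.
H1 = 9: row 1 has {1,2,3,5,6,7,8}; col 8 has {1,2,3,4,5,6,7,8}; box has {1,2,3,4,5,6,7,8} → only 9 remains.
C2 = 2 (sole candidate).
A5 = 6 (sole candidate).
B5 = 9 (sole candidate).
A1 = 4: row 1 has {1,2,3,5,6,7,8,9}; col 1 has {1,2,3,5,6,7,8,9}; box has {1,2,3,5,6,7,8,9} → only 4 remains.

463175892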